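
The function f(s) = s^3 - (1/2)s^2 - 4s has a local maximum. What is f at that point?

f'(s) = 3s^2 - s - 4 = 0 at s = -1, 4/3.
f''(s) = 6s - 1. f''(-1) = -7 < 0 ⇒ local maximum; f''(4/3) = 7 > 0 ⇒ local minimum.
The local maximum is f(-1) = 5/2.

5/2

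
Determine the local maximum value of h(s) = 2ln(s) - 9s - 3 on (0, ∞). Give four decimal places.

-8.0082

h'(s) = 2/s − 9 = 0 gives s = 2/9.
h''(s) = -2/s², which is negative for s > 0, so this is a local maximum.
h(2/9) = 2·ln(2/9) - 2 - 3 ≈ -8.0082.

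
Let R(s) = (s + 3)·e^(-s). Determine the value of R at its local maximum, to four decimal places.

7.3891

R'(s) = 1·e^(-s) + (s + 3)·(-1)·e^(-s) = (-s - 2)·e^(-s). Since e^(-s) > 0, the only critical point is s = -2.
R''(-2) has the same sign as -1 < 0, so this is a local maximum.
R(-2) = (1)·e^(2) ≈ 7.3891.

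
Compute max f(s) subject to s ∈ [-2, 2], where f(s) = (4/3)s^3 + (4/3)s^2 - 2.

Differentiating, f'(s) = 4s^2 + (8/3)s; which vanishes at s = -2/3 and s = 0.
Compare values at every candidate in [-2, 2]: f(-2) = -22/3, f(-2/3) = -146/81, f(0) = -2, f(2) = 14.
Hence the absolute maximum is 14 at s = 2.

14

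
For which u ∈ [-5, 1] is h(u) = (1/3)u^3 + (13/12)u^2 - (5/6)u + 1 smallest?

The derivative is u^2 + (13/6)u - 5/6, which vanishes at u = -5/2 and u = 1/3.
Candidates: h(-5) = -113/12, h(-5/2) = 223/48, h(1/3) = 277/324, h(1) = 19/12.
The minimum over the interval is -113/12, attained at u = -5.

-5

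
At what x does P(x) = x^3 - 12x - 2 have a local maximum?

P'(x) = 3x^2 - 12 = 0 at x = -2, 2.
P''(x) = 6x. P''(-2) = -12 < 0 ⇒ local maximum; P''(2) = 12 > 0 ⇒ local minimum.
Thus P has its local maximum at x = -2, with value 14.

-2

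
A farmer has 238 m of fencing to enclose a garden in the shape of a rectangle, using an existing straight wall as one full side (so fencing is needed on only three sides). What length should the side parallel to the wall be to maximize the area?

119

Let the sides perpendicular to the wall have length x and the parallel side y, so 2x + y = 238 and the area is A = xy = x(238 − 2x).
A'(x) = 238 − 4x = 0 gives x = 119/2, and A''(x) = −4 < 0 confirms a maximum.
Then y = 238 − 2·119/2 = 119 and A = 14161/2.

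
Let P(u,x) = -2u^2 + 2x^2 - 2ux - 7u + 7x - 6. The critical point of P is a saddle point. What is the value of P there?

-109/10

∂P/∂u = -4u - 2x - 7 = 0 and ∂P/∂x = -2u + 4x + 7 = 0, so (u, x) = (-7/10, -21/10).
The Hessian has P_{uu} = -4, P_{xx} = 4, P_{ux} = -2, giving D = -20 < 0, so the point is a saddle point.
P(-7/10, -21/10) = -109/10.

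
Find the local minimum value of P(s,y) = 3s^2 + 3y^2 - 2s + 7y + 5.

7/12

∂P/∂s = 6s - 2 = 0 and ∂P/∂y = 6y + 7 = 0, so (s, y) = (1/3, -7/6).
The Hessian has P_{ss} = 6, P_{yy} = 6, P_{sy} = 0, giving D = 36 > 0 with P_{ss} > 0, so the point is a local minimum.
P(1/3, -7/6) = 7/12.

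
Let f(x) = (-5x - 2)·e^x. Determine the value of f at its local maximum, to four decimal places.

By the product rule, f'(x) = (-5x - 7)·e^x. Since e^x > 0, the only critical point is x = -7/5.
f''(-7/5) has the same sign as -5 < 0, so this is a local maximum.
f(-7/5) = (5)·e^(-7/5) ≈ 1.2330.

1.2330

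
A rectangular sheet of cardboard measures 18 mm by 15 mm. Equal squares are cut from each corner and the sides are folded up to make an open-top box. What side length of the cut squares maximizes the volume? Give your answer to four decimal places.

With cut size x, the volume is V(x) = x(18 − 2x)(15 − 2x) for 0 < x < 7.5.
V'(x) = 12x^2 − 132x + 270. Setting V'(x) = 0 gives x ≈ 2.7161 (the root in (0, 7.5)).
V''(x) = 24x − 132 is negative there, so this is the maximum; V ≈ 326.6007.

2.7161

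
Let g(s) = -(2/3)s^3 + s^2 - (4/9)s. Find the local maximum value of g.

-4/81

g'(s) = -2s^2 + 2s - 4/9. Setting g'(s) = 0 gives s ∈ {1/3, 2/3}.
Since g''(s) = -4s + 2, we get g''(1/3) = 2/3 > 0 ⇒ local minimum; g''(2/3) = -2/3 < 0 ⇒ local maximum.
The local maximum is g(2/3) = -4/81.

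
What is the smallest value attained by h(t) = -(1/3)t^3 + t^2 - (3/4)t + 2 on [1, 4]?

-19/3

h'(t) = -t^2 + 2t - 3/4, whose only zero in [1, 4] is t = 3/2.
Candidates: h(1) = 23/12,  h(3/2) = 2,  h(4) = -19/3.
So the minimum is h(4) = -19/3.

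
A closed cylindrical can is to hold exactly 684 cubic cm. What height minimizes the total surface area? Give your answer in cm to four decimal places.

9.5497

With radius r and height h, πr²h = 684 so h = 684/(πr²), and S(r) = 2πr² + 2πrh = 2πr² + 2·684/r.
S'(r) = 4πr − 2·684/r² = 0 ⇒ r³ = 684/(2π), so r ≈ 4.7748 and h = 2r ≈ 9.5497.
S''(r) = 4π + 4·684/r³ > 0, so this is the minimum; S ≈ 429.7527.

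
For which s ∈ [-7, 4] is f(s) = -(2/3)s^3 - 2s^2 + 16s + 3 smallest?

-4

f'(s) = -2s^2 - 4s + 16, which vanishes at s = -4 and s = 2.
Compare values at every candidate in [-7, 4]: f(-7) = 65/3,  f(-4) = -151/3,  f(2) = 65/3,  f(4) = -23/3.
So the minimum is f(-4) = -151/3.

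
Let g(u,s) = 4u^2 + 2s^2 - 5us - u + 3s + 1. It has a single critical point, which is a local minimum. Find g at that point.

∂g/∂u = 8u - 5s - 1 = 0 and ∂g/∂s = -5u + 4s + 3 = 0, so (u, s) = (-11/7, -19/7).
The Hessian has g_{uu} = 8, g_{ss} = 4, g_{us} = -5, giving D = 7 > 0 with g_{uu} > 0, so the point is a local minimum.
g(-11/7, -19/7) = -16/7.

-16/7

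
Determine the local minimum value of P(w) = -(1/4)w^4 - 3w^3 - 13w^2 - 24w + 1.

P'(w) = -w^3 - 9w^2 - 26w - 24. Setting P'(w) = 0 gives w ∈ {-4, -3, -2}.
P''(w) = -3w^2 - 18w - 26. P''(-4) = -2 < 0 ⇒ local maximum; P''(-3) = 1 > 0 ⇒ local minimum; P''(-2) = -2 < 0 ⇒ local maximum.
The local minimum is P(-3) = 67/4.

67/4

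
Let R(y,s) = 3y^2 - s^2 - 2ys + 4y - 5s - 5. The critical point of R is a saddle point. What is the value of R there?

∂R/∂y = 6y - 2s + 4 = 0 and ∂R/∂s = -2y - 2s - 5 = 0, so (y, s) = (-9/8, -11/8).
The Hessian has R_{yy} = 6, R_{ss} = -2, R_{ys} = -2, giving D = -16 < 0, so the point is a saddle point.
R(-9/8, -11/8) = -61/16.

-61/16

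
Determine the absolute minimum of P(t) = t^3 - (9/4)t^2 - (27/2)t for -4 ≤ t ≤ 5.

-46

Differentiating, P'(t) = 3t^2 - (9/2)t - 27/2; which vanishes at t = -3/2 and t = 3.
Evaluating at the critical points and endpoints: P(-4) = -46,  P(-3/2) = 189/16,  P(3) = -135/4,  P(5) = 5/4.
The minimum over the interval is -46, attained at t = -4.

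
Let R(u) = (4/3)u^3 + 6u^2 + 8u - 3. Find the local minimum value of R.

R'(u) = 4u^2 + 12u + 8 = 0 at u = -2, -1.
Second-derivative test with R''(u) = 8u + 12: R''(-2) = -4 < 0 ⇒ local maximum; R''(-1) = 4 > 0 ⇒ local minimum.
So the local minimum value is R(-1) = -19/3.

-19/3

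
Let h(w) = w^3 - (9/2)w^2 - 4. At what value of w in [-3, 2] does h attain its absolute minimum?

The derivative is 3w^2 - 9w, whose only zero in [-3, 2] is w = 0.
Evaluating at the critical points and endpoints: h(-3) = -143/2,  h(0) = -4,  h(2) = -14.
So the minimum is h(-3) = -143/2.

-3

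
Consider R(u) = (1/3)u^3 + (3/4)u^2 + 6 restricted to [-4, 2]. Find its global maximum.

R'(u) = u^2 + (3/2)u, which vanishes at u = -3/2 and u = 0.
Evaluating at the critical points and endpoints: R(-4) = -10/3,  R(-3/2) = 105/16,  R(0) = 6,  R(2) = 35/3.
Hence the absolute maximum is 35/3 at u = 2.

35/3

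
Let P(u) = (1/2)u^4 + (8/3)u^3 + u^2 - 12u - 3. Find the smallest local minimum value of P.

Critical points: P'(u) = 2u^3 + 8u^2 + 2u - 12 vanishes at u = -3, -2, 1.
Since P''(u) = 6u^2 + 16u + 2, we get P''(-3) = 8 > 0 ⇒ local minimum; P''(-2) = -6 < 0 ⇒ local maximum; P''(1) = 24 > 0 ⇒ local minimum.
Thus P has its smallest local minimum at u = 1, with value -65/6.

-65/6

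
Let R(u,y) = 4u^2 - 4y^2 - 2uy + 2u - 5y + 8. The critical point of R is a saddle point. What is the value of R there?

152/17

∂R/∂u = 8u - 2y + 2 = 0 and ∂R/∂y = -2u - 8y - 5 = 0, so (u, y) = (-13/34, -9/17).
The Hessian has R_{uu} = 8, R_{yy} = -8, R_{uy} = -2, giving D = -68 < 0, so the point is a saddle point.
R(-13/34, -9/17) = 152/17.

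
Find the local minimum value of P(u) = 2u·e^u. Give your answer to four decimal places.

By the product rule, P'(u) = (2u + 2)·e^u. Since e^u > 0, the only critical point is u = -1.
P''(-1) has the same sign as 2 > 0, so this is a local minimum.
P(-1) = (-2)·e^(-1) ≈ -0.7358.

-0.7358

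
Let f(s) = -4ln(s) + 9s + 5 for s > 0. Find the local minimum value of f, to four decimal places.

f'(s) = -4/s + 9 = 0 gives s = 4/9.
f''(s) = 4/s², which is positive for s > 0, so this is a local minimum.
f(4/9) = -4·ln(4/9) + 4 + 5 ≈ 12.2437.

12.2437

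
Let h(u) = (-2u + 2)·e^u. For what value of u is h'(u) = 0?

By the product rule, h'(u) = (-2u)·e^u. Since e^u > 0, the only critical point is u = 0.
h''(0) has the same sign as -2 < 0, so this is a local maximum.
h(0) = (2)·e^(0) ≈ 2.0000.

0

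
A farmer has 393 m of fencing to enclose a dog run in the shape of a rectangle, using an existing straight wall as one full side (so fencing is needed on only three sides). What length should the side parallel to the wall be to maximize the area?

Let the sides perpendicular to the wall have length x and the parallel side y, so 2x + y = 393 and the area is A = xy = x(393 − 2x).
A'(x) = 393 − 4x = 0 gives x = 393/4, and A''(x) = −4 < 0 confirms a maximum.
Then y = 393 − 2·393/4 = 393/2 and A = 154449/8.

393/2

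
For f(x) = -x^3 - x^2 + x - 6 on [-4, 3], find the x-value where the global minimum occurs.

3

Differentiating, f'(x) = -3x^2 - 2x + 1; which vanishes at x = -1 and x = 1/3.
Candidates: f(-4) = 38; f(-1) = -7; f(1/3) = -157/27; f(3) = -39.
So the minimum is f(3) = -39.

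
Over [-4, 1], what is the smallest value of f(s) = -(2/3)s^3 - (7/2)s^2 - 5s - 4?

The derivative is -2s^2 - 7s - 5, which vanishes at s = -5/2 and s = -1.
Compare values at every candidate in [-4, 1]: f(-4) = 8/3,  f(-5/2) = -71/24,  f(-1) = -11/6,  f(1) = -79/6.
So the minimum is f(1) = -79/6.

-79/6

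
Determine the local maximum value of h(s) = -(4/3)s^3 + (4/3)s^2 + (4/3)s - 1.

h'(s) = -4s^2 + (8/3)s + 4/3 = 0 at s = -1/3, 1.
h''(s) = -8s + 8/3. h''(-1/3) = 16/3 > 0 ⇒ local minimum; h''(1) = -16/3 < 0 ⇒ local maximum.
So the local maximum value is h(1) = 1/3.

1/3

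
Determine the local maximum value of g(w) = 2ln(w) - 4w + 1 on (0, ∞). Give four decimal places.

-2.3863

g'(w) = 2/w − 4 = 0 gives w = 1/2.
g''(w) = -2/w², which is negative for w > 0, so this is a local maximum.
g(1/2) = 2·ln(1/2) - 2 + 1 ≈ -2.3863.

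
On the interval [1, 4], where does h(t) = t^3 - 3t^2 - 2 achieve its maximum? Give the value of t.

The derivative is 3t^2 - 6t, whose only zero in [1, 4] is t = 2.
Candidates: h(1) = -4,  h(2) = -6,  h(4) = 14.
So the maximum is h(4) = 14.

4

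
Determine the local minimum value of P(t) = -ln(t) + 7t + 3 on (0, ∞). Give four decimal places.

P'(t) = -1/t + 7 = 0 gives t = 1/7.
P''(t) = 1/t², which is positive for t > 0, so this is a local minimum.
P(1/7) = -1·ln(1/7) + 1 + 3 ≈ 5.9459.

5.9459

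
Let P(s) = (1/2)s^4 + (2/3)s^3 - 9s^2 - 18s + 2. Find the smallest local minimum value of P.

-149/2

Critical points: P'(s) = 2s^3 + 2s^2 - 18s - 18 vanishes at s = -3, -1, 3.
Since P''(s) = 6s^2 + 4s - 18, we get P''(-3) = 24 > 0 ⇒ local minimum; P''(-1) = -16 < 0 ⇒ local maximum; P''(3) = 48 > 0 ⇒ local minimum.
The smallest local minimum is P(3) = -149/2.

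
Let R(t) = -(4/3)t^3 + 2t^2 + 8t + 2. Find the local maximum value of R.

Critical points: R'(t) = -4t^2 + 4t + 8 vanishes at t = -1, 2.
Second-derivative test with R''(t) = -8t + 4: R''(-1) = 12 > 0 ⇒ local minimum; R''(2) = -12 < 0 ⇒ local maximum.
So the local maximum value is R(2) = 46/3.

46/3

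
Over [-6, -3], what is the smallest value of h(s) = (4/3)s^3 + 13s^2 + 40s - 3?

Differentiating, h'(s) = 4s^2 + 26s + 40; whose only zero in [-6, -3] is s = -4.
Candidates: h(-6) = -63, h(-4) = -121/3, h(-3) = -42.
Hence the absolute minimum is -63 at s = -6.

-63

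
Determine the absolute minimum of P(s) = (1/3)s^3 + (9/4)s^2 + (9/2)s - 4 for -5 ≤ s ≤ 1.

-143/12

Differentiating, P'(s) = s^2 + (9/2)s + 9/2; which vanishes at s = -3 and s = -3/2.
Candidates: P(-5) = -143/12; P(-3) = -25/4; P(-3/2) = -109/16; P(1) = 37/12.
So the minimum is P(-5) = -143/12.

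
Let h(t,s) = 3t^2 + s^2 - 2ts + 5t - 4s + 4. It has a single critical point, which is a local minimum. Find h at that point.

-1/8

∂h/∂t = 6t - 2s + 5 = 0 and ∂h/∂s = -2t + 2s - 4 = 0, so (t, s) = (-1/4, 7/4).
The Hessian has h_{tt} = 6, h_{ss} = 2, h_{ts} = -2, giving D = 8 > 0 with h_{tt} > 0, so the point is a local minimum.
h(-1/4, 7/4) = -1/8.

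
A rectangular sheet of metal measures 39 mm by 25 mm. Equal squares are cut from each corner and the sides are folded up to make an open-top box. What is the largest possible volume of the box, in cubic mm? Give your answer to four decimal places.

With cut size x, the volume is V(x) = x(39 − 2x)(25 − 2x) for 0 < x < 12.5.
V'(x) = 12x^2 − 256x + 975. Setting V'(x) = 0 gives x ≈ 4.9634 (the root in (0, 12.5)).
V''(x) = 24x − 256 is negative there, so this is the maximum; V ≈ 2175.0917.

2175.0917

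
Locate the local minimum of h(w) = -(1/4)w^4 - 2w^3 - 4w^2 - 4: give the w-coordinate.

h'(w) = -w^3 - 6w^2 - 8w = 0 at w = -4, -2, 0.
Since h''(w) = -3w^2 - 12w - 8, we get h''(-4) = -8 < 0 ⇒ local maximum; h''(-2) = 4 > 0 ⇒ local minimum; h''(0) = -8 < 0 ⇒ local maximum.
The local minimum is h(-2) = -8.

-2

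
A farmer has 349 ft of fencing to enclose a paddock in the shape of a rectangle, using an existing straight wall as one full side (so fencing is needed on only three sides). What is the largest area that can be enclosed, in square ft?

121801/8

Let the sides perpendicular to the wall have length x and the parallel side y, so 2x + y = 349 and the area is A = xy = x(349 − 2x).
A'(x) = 349 − 4x = 0 gives x = 349/4, and A''(x) = −4 < 0 confirms a maximum.
Then y = 349 − 2·349/4 = 349/2 and A = 121801/8.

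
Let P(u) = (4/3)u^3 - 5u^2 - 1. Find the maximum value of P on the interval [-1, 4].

P'(u) = 4u^2 - 10u, which vanishes at u = 0 and u = 5/2.
Candidates: P(-1) = -22/3, P(0) = -1, P(5/2) = -137/12, P(4) = 13/3.
So the maximum is P(4) = 13/3.

13/3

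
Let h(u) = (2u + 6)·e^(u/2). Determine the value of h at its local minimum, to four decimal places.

h'(u) = 2·e^(u/2) + (2u + 6)·(1/2)·e^(u/2) = (u + 5)·e^(u/2). Since e^(u/2) > 0, the only critical point is u = -5.
h''(-5) has the same sign as 1 > 0, so this is a local minimum.
h(-5) = (-4)·e^(-5/2) ≈ -0.3283.

-0.3283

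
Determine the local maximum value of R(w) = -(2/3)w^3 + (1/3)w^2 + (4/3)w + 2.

R'(w) = -2w^2 + (2/3)w + 4/3. Setting R'(w) = 0 gives w ∈ {-2/3, 1}.
R''(w) = -4w + 2/3. R''(-2/3) = 10/3 > 0 ⇒ local minimum; R''(1) = -10/3 < 0 ⇒ local maximum.
Thus R has its local maximum at w = 1, with value 3.

3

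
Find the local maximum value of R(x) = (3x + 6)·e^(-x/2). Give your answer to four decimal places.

6.0000

By the product rule, R'(x) = (-(3/2)x)·e^(-x/2). Since e^(-x/2) > 0, the only critical point is x = 0.
R''(0) has the same sign as -3/2 < 0, so this is a local maximum.
R(0) = (6)·e^(0) ≈ 6.0000.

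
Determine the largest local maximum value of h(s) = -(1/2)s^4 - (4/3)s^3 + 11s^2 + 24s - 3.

h'(s) = -2s^3 - 4s^2 + 22s + 24 = 0 at s = -4, -1, 3.
h''(s) = -6s^2 - 8s + 22. h''(-4) = -42 < 0 ⇒ local maximum; h''(-1) = 24 > 0 ⇒ local minimum; h''(3) = -56 < 0 ⇒ local maximum.
Thus h has its largest local maximum at s = 3, with value 183/2.

183/2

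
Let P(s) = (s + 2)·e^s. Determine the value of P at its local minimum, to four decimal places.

By the product rule, P'(s) = (s + 3)·e^s. Since e^s > 0, the only critical point is s = -3.
P''(-3) has the same sign as 1 > 0, so this is a local minimum.
P(-3) = (-1)·e^(-3) ≈ -0.0498.

-0.0498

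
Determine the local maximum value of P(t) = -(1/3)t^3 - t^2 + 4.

4

P'(t) = -t^2 - 2t. Setting P'(t) = 0 gives t ∈ {-2, 0}.
Second-derivative test with P''(t) = -2t - 2: P''(-2) = 2 > 0 ⇒ local minimum; P''(0) = -2 < 0 ⇒ local maximum.
Thus P has its local maximum at t = 0, with value 4.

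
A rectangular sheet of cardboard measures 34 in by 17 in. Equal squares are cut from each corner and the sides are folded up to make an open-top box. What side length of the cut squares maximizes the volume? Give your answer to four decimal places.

With cut size x, the volume is V(x) = x(34 − 2x)(17 − 2x) for 0 < x < 8.5.
V'(x) = 12x^2 − 204x + 578. Setting V'(x) = 0 gives x ≈ 3.5925 (the root in (0, 8.5)).
V''(x) = 24x − 204 is negative there, so this is the maximum; V ≈ 945.5073.

3.5925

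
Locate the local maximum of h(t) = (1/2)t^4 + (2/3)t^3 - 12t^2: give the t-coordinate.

0

h'(t) = 2t^3 + 2t^2 - 24t = 0 at t = -4, 0, 3.
h''(t) = 6t^2 + 4t - 24. h''(-4) = 56 > 0 ⇒ local minimum; h''(0) = -24 < 0 ⇒ local maximum; h''(3) = 42 > 0 ⇒ local minimum.
The local maximum is h(0) = 0.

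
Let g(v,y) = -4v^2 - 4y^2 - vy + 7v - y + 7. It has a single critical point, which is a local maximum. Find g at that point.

72/7

∂g/∂v = -8v - y + 7 = 0 and ∂g/∂y = -v - 8y - 1 = 0, so (v, y) = (19/21, -5/21).
The Hessian has g_{vv} = -8, g_{yy} = -8, g_{vy} = -1, giving D = 63 > 0 with g_{vv} < 0, so the point is a local maximum.
g(19/21, -5/21) = 72/7.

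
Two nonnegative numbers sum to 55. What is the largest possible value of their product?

3025/4

With x + y = 55, the product is P(x) = x(55 − x).
P'(x) = 55 − 2x = 0 gives x = 55/2; P'' = −2 < 0, so this is the maximum.
P = 55/2·55/2 = 3025/4.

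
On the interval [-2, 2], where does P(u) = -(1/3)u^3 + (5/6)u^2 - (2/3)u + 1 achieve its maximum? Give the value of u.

The derivative is -u^2 + (5/3)u - 2/3, which vanishes at u = 2/3 and u = 1.
Compare values at every candidate in [-2, 2]: P(-2) = 25/3, P(2/3) = 67/81, P(1) = 5/6, P(2) = 1/3.
Hence the absolute maximum is 25/3 at u = -2.

-2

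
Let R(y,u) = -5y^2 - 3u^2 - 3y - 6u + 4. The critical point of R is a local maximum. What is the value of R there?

149/20

∂R/∂y = -10y - 3 = 0 and ∂R/∂u = -6u - 6 = 0, so (y, u) = (-3/10, -1).
The Hessian has R_{yy} = -10, R_{uu} = -6, R_{yu} = 0, giving D = 60 > 0 with R_{yy} < 0, so the point is a local maximum.
R(-3/10, -1) = 149/20.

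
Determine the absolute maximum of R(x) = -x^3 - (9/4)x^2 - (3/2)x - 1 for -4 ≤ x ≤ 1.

Differentiating, R'(x) = -3x^2 - (9/2)x - 3/2; which vanishes at x = -1 and x = -1/2.
Compare values at every candidate in [-4, 1]: R(-4) = 33,  R(-1) = -3/4,  R(-1/2) = -11/16,  R(1) = -23/4.
Hence the absolute maximum is 33 at x = -4.

33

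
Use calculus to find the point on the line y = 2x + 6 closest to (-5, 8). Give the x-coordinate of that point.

Minimize D(x)^2 = (x + 5)^2 + (2x - 2)^2.
d/dx[D^2] = 2(x + 5) + 2·2·(2x - 2) = 0 ⇒ x = -1/5.
Then y = 28/5 and the distance is √(144/5) ≈ 5.3666.

-1/5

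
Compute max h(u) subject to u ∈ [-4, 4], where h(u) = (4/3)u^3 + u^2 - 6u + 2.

h'(u) = 4u^2 + 2u - 6, which vanishes at u = -3/2 and u = 1.
Evaluating at the critical points and endpoints: h(-4) = -130/3,  h(-3/2) = 35/4,  h(1) = -5/3,  h(4) = 238/3.
So the maximum is h(4) = 238/3.

238/3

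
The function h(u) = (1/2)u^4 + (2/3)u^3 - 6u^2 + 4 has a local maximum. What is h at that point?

4

h'(u) = 2u^3 + 2u^2 - 12u. Setting h'(u) = 0 gives u ∈ {-3, 0, 2}.
Since h''(u) = 6u^2 + 4u - 12, we get h''(-3) = 30 > 0 ⇒ local minimum; h''(0) = -12 < 0 ⇒ local maximum; h''(2) = 20 > 0 ⇒ local minimum.
The local maximum is h(0) = 4.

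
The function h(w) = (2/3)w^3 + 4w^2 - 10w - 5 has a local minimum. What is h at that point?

-31/3

h'(w) = 2w^2 + 8w - 10. Setting h'(w) = 0 gives w ∈ {-5, 1}.
h''(w) = 4w + 8. h''(-5) = -12 < 0 ⇒ local maximum; h''(1) = 12 > 0 ⇒ local minimum.
The local minimum is h(1) = -31/3.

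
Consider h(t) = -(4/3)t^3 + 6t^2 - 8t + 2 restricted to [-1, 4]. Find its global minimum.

The derivative is -4t^2 + 12t - 8, which vanishes at t = 1 and t = 2.
Compare values at every candidate in [-1, 4]: h(-1) = 52/3,  h(1) = -4/3,  h(2) = -2/3,  h(4) = -58/3.
Hence the absolute minimum is -58/3 at t = 4.

-58/3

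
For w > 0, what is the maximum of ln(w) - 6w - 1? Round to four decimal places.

R'(w) = 1/w − 6 = 0 gives w = 1/6.
R''(w) = -1/w², which is negative for w > 0, so this is a local maximum.
R(1/6) = 1·ln(1/6) - 1 - 1 ≈ -3.7918.

-3.7918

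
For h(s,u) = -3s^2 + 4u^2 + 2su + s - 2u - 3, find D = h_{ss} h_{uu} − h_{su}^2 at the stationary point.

∂h/∂s = -6s + 2u + 1 = 0 and ∂h/∂u = 2s + 8u - 2 = 0, so (s, u) = (3/13, 5/26).
The Hessian has h_{ss} = -6, h_{uu} = 8, h_{su} = 2, giving D = -52 < 0, so the point is a saddle point.
D = (-6)·(8) − (2)^2 = -52.

-52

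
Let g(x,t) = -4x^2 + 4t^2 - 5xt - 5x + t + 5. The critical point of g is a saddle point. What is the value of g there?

516/89

∂g/∂x = -8x - 5t - 5 = 0 and ∂g/∂t = -5x + 8t + 1 = 0, so (x, t) = (-35/89, -33/89).
The Hessian has g_{xx} = -8, g_{tt} = 8, g_{xt} = -5, giving D = -89 < 0, so the point is a saddle point.
g(-35/89, -33/89) = 516/89.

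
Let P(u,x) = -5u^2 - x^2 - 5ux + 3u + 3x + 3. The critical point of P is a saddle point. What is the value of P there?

∂P/∂u = -10u - 5x + 3 = 0 and ∂P/∂x = -5u - 2x + 3 = 0, so (u, x) = (9/5, -3).
The Hessian has P_{uu} = -10, P_{xx} = -2, P_{ux} = -5, giving D = -5 < 0, so the point is a saddle point.
P(9/5, -3) = 6/5.

6/5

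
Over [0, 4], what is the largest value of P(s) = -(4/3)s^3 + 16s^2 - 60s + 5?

P'(s) = -4s^2 + 32s - 60, whose only zero in [0, 4] is s = 3.
Candidates: P(0) = 5,  P(3) = -67,  P(4) = -193/3.
The maximum over the interval is 5, attained at s = 0.

5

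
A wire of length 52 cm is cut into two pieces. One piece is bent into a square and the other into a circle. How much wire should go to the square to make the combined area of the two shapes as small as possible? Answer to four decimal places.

29.1252

Let x be the length used for the square. Square side x/4; circle radius (52−x)/(2π).
A(x) = (x/4)² + π·((52−x)/(2π))² = x²/16 + (52−x)²/(4π) for 0 ≤ x ≤ 52. A'(x) = x/8 − (52−x)/(2π) = 0 gives x = 4·52/(π+4) ≈ 29.1252.
A'' = 1/8 + 1/(2π) > 0, so this gives the minimum combined area; x ≈ 29.1252 cm to the square.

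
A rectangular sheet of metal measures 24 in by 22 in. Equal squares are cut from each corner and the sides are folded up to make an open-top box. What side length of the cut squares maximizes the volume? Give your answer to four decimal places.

With cut size x, the volume is V(x) = x(24 − 2x)(22 − 2x) for 0 < x < 11.
V'(x) = 12x^2 − 184x + 528. Setting V'(x) = 0 gives x ≈ 3.8225 (the root in (0, 11)).
V''(x) = 24x − 184 is negative there, so this is the maximum; V ≈ 897.4314.

3.8225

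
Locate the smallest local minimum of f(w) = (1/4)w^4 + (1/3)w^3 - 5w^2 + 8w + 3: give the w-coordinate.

-4

f'(w) = w^3 + w^2 - 10w + 8. Setting f'(w) = 0 gives w ∈ {-4, 1, 2}.
f''(w) = 3w^2 + 2w - 10. f''(-4) = 30 > 0 ⇒ local minimum; f''(1) = -5 < 0 ⇒ local maximum; f''(2) = 6 > 0 ⇒ local minimum.
So the smallest local minimum value is f(-4) = -199/3.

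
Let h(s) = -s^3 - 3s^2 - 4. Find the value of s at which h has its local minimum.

h'(s) = -3s^2 - 6s = 0 at s = -2, 0.
Second-derivative test with h''(s) = -6s - 6: h''(-2) = 6 > 0 ⇒ local minimum; h''(0) = -6 < 0 ⇒ local maximum.
So the local minimum value is h(-2) = -8.

-2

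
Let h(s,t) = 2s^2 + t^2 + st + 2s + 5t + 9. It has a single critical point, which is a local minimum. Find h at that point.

∂h/∂s = 4s + t + 2 = 0 and ∂h/∂t = s + 2t + 5 = 0, so (s, t) = (1/7, -18/7).
The Hessian has h_{ss} = 4, h_{tt} = 2, h_{st} = 1, giving D = 7 > 0 with h_{ss} > 0, so the point is a local minimum.
h(1/7, -18/7) = 19/7.

19/7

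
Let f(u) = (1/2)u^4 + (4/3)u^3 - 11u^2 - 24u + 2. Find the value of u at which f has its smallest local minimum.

3

f'(u) = 2u^3 + 4u^2 - 22u - 24 = 0 at u = -4, -1, 3.
Second-derivative test with f''(u) = 6u^2 + 8u - 22: f''(-4) = 42 > 0 ⇒ local minimum; f''(-1) = -24 < 0 ⇒ local maximum; f''(3) = 56 > 0 ⇒ local minimum.
So the smallest local minimum value is f(3) = -185/2.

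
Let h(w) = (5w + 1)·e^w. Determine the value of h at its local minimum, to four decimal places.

-1.5060

Differentiating with the product rule gives h'(w) = (5w + 6)·e^w. Since e^w > 0, the only critical point is w = -6/5.
h''(-6/5) has the same sign as 5 > 0, so this is a local minimum.
h(-6/5) = (-5)·e^(-6/5) ≈ -1.5060.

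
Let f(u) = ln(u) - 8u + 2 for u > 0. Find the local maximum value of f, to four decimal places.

f'(u) = 1/u − 8 = 0 gives u = 1/8.
f''(u) = -1/u², which is negative for u > 0, so this is a local maximum.
f(1/8) = 1·ln(1/8) - 1 + 2 ≈ -1.0794.

-1.0794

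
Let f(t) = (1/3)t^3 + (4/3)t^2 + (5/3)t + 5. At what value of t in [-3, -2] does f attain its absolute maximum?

-2

Differentiating, f'(t) = t^2 + (8/3)t + 5/3; which has no zeros in [-3, -2].
Candidates: f(-3) = 3,  f(-2) = 13/3.
Hence the absolute maximum is 13/3 at t = -2.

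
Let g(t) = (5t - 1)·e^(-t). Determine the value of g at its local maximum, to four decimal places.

1.5060

Differentiating with the product rule gives g'(t) = (-5t + 6)·e^(-t). Since e^(-t) > 0, the only critical point is t = 6/5.
g''(6/5) has the same sign as -5 < 0, so this is a local maximum.
g(6/5) = (5)·e^(-6/5) ≈ 1.5060.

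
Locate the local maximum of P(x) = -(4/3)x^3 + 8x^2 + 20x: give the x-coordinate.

P'(x) = -4x^2 + 16x + 20. Setting P'(x) = 0 gives x ∈ {-1, 5}.
Since P''(x) = -8x + 16, we get P''(-1) = 24 > 0 ⇒ local minimum; P''(5) = -24 < 0 ⇒ local maximum.
So the local maximum value is P(5) = 400/3.

5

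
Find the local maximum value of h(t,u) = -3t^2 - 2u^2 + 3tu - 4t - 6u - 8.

∂h/∂t = -6t + 3u - 4 = 0 and ∂h/∂u = 3t - 4u - 6 = 0, so (t, u) = (-34/15, -16/5).
The Hessian has h_{tt} = -6, h_{uu} = -4, h_{tu} = 3, giving D = 15 > 0 with h_{tt} < 0, so the point is a local maximum.
h(-34/15, -16/5) = 92/15.

92/15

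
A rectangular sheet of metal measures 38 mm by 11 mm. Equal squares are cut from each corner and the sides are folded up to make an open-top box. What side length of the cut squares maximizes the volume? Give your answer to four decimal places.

With cut size x, the volume is V(x) = x(38 − 2x)(11 − 2x) for 0 < x < 5.5.
V'(x) = 12x^2 − 196x + 418. Setting V'(x) = 0 gives x ≈ 2.5221 (the root in (0, 5.5)).
V''(x) = 24x − 196 is negative there, so this is the maximum; V ≈ 495.0331.

2.5221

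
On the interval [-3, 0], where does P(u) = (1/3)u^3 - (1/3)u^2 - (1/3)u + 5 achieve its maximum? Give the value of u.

Differentiating, P'(u) = u^2 - (2/3)u - 1/3; whose only zero in [-3, 0] is u = -1/3.
Candidates: P(-3) = -6; P(-1/3) = 410/81; P(0) = 5.
Hence the absolute maximum is 410/81 at u = -1/3.

-1/3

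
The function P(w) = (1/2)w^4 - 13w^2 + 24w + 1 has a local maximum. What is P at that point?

25/2

P'(w) = 2w^3 - 26w + 24 = 0 at w = -4, 1, 3.
Since P''(w) = 6w^2 - 26, we get P''(-4) = 70 > 0 ⇒ local minimum; P''(1) = -20 < 0 ⇒ local maximum; P''(3) = 28 > 0 ⇒ local minimum.
So the local maximum value is P(1) = 25/2.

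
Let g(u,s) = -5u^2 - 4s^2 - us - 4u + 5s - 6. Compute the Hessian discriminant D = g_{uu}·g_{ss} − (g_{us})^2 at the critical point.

∂g/∂u = -10u - s - 4 = 0 and ∂g/∂s = -u - 8s + 5 = 0, so (u, s) = (-37/79, 54/79).
The Hessian has g_{uu} = -10, g_{ss} = -8, g_{us} = -1, giving D = 79 > 0 with g_{uu} < 0, so the point is a local maximum.
D = (-10)·(-8) − (-1)^2 = 79.

79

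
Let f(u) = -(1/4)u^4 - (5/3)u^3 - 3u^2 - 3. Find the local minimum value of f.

f'(u) = -u^3 - 5u^2 - 6u. Setting f'(u) = 0 gives u ∈ {-3, -2, 0}.
Since f''(u) = -3u^2 - 10u - 6, we get f''(-3) = -3 < 0 ⇒ local maximum; f''(-2) = 2 > 0 ⇒ local minimum; f''(0) = -6 < 0 ⇒ local maximum.
The local minimum is f(-2) = -17/3.

-17/3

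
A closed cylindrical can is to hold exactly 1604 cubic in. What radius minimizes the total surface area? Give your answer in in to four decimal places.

6.3437

With radius r and height h, πr²h = 1604 so h = 1604/(πr²), and S(r) = 2πr² + 2πrh = 2πr² + 2·1604/r.
S'(r) = 4πr − 2·1604/r² = 0 ⇒ r³ = 1604/(2π), so r ≈ 6.3437 and h = 2r ≈ 12.6874.
S''(r) = 4π + 4·1604/r³ > 0, so this is the minimum; S ≈ 758.5498.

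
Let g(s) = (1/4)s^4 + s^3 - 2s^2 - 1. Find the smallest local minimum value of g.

-33

g'(s) = s^3 + 3s^2 - 4s. Setting g'(s) = 0 gives s ∈ {-4, 0, 1}.
Second-derivative test with g''(s) = 3s^2 + 6s - 4: g''(-4) = 20 > 0 ⇒ local minimum; g''(0) = -4 < 0 ⇒ local maximum; g''(1) = 5 > 0 ⇒ local minimum.
Thus g has its smallest local minimum at s = -4, with value -33.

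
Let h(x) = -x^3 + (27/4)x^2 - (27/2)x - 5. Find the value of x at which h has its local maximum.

h'(x) = -3x^2 + (27/2)x - 27/2 = 0 at x = 3/2, 3.
Since h''(x) = -6x + 27/2, we get h''(3/2) = 9/2 > 0 ⇒ local minimum; h''(3) = -9/2 < 0 ⇒ local maximum.
So the local maximum value is h(3) = -47/4.

3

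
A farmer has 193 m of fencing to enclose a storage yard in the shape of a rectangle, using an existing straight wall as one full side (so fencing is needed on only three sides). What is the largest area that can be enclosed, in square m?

Let the sides perpendicular to the wall have length x and the parallel side y, so 2x + y = 193 and the area is A = xy = x(193 − 2x).
A'(x) = 193 − 4x = 0 gives x = 193/4, and A''(x) = −4 < 0 confirms a maximum.
Then y = 193 − 2·193/4 = 193/2 and A = 37249/8.

37249/8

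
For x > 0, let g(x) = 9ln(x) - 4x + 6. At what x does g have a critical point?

g'(x) = 9/x − 4 = 0 gives x = 9/4.
g''(x) = -9/x², which is negative for x > 0, so this is a local maximum.
g(9/4) = 9·ln(9/4) - 9 + 6 ≈ 4.2984.

9/4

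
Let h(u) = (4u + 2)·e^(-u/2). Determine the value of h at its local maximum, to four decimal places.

3.7789

By the product rule, h'(u) = (-2u + 3)·e^(-u/2). Since e^(-u/2) > 0, the only critical point is u = 3/2.
h''(3/2) has the same sign as -2 < 0, so this is a local maximum.
h(3/2) = (8)·e^(-3/4) ≈ 3.7789.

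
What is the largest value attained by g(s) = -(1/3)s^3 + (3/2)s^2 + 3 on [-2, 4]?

35/3

The derivative is -s^2 + 3s, which vanishes at s = 0 and s = 3.
Compare values at every candidate in [-2, 4]: g(-2) = 35/3, g(0) = 3, g(3) = 15/2, g(4) = 17/3.
So the maximum is g(-2) = 35/3.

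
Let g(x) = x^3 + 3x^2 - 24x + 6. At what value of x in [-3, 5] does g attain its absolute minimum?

Differentiating, g'(x) = 3x^2 + 6x - 24; whose only zero in [-3, 5] is x = 2.
Compare values at every candidate in [-3, 5]: g(-3) = 78; g(2) = -22; g(5) = 86.
Hence the absolute minimum is -22 at x = 2.

2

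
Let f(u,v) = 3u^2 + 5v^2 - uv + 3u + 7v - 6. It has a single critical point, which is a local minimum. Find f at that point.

∂f/∂u = 6u - v + 3 = 0 and ∂f/∂v = -u + 10v + 7 = 0, so (u, v) = (-37/59, -45/59).
The Hessian has f_{uu} = 6, f_{vv} = 10, f_{uv} = -1, giving D = 59 > 0 with f_{uu} > 0, so the point is a local minimum.
f(-37/59, -45/59) = -567/59.

-567/59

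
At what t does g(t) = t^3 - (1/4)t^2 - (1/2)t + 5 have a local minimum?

1/2

Critical points: g'(t) = 3t^2 - (1/2)t - 1/2 vanishes at t = -1/3, 1/2.
Since g''(t) = 6t - 1/2, we get g''(-1/3) = -5/2 < 0 ⇒ local maximum; g''(1/2) = 5/2 > 0 ⇒ local minimum.
The local minimum is g(1/2) = 77/16.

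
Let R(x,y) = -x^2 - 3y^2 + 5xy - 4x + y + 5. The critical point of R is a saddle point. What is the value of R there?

36/13

∂R/∂x = -2x + 5y - 4 = 0 and ∂R/∂y = 5x - 6y + 1 = 0, so (x, y) = (19/13, 18/13).
The Hessian has R_{xx} = -2, R_{yy} = -6, R_{xy} = 5, giving D = -13 < 0, so the point is a saddle point.
R(19/13, 18/13) = 36/13.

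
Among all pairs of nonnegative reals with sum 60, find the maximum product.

900

With x + y = 60, the product is P(x) = x(60 − x).
P'(x) = 60 − 2x = 0 gives x = 30; P'' = −2 < 0, so this is the maximum.
P = 30·30 = 900.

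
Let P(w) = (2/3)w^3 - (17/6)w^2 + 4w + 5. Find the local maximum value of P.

P'(w) = 2w^2 - (17/3)w + 4. Setting P'(w) = 0 gives w ∈ {4/3, 3/2}.
Since P''(w) = 4w - 17/3, we get P''(4/3) = -1/3 < 0 ⇒ local maximum; P''(3/2) = 1/3 > 0 ⇒ local minimum.
So the local maximum value is P(4/3) = 557/81.

557/81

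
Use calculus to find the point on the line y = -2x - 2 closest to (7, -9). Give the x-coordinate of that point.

21/5

Minimize D(x)^2 = (x - 7)^2 + (-2x + 7)^2.
d/dx[D^2] = 2(x - 7) + 2·(-2)·(-2x + 7) = 0 ⇒ x = 21/5.
Then y = -52/5 and the distance is √(49/5) ≈ 3.1305.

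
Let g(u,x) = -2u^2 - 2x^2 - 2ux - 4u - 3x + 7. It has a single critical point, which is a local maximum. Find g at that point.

∂g/∂u = -4u - 2x - 4 = 0 and ∂g/∂x = -2u - 4x - 3 = 0, so (u, x) = (-5/6, -1/3).
The Hessian has g_{uu} = -4, g_{xx} = -4, g_{ux} = -2, giving D = 12 > 0 with g_{uu} < 0, so the point is a local maximum.
g(-5/6, -1/3) = 55/6.

55/6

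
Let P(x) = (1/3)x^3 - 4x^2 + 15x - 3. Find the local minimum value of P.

P'(x) = x^2 - 8x + 15. Setting P'(x) = 0 gives x ∈ {3, 5}.
Since P''(x) = 2x - 8, we get P''(3) = -2 < 0 ⇒ local maximum; P''(5) = 2 > 0 ⇒ local minimum.
So the local minimum value is P(5) = 41/3.

41/3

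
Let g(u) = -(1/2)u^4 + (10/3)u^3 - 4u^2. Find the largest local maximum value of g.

Critical points: g'(u) = -2u^3 + 10u^2 - 8u vanishes at u = 0, 1, 4.
Second-derivative test with g''(u) = -6u^2 + 20u - 8: g''(0) = -8 < 0 ⇒ local maximum; g''(1) = 6 > 0 ⇒ local minimum; g''(4) = -24 < 0 ⇒ local maximum.
Thus g has its largest local maximum at u = 4, with value 64/3.

64/3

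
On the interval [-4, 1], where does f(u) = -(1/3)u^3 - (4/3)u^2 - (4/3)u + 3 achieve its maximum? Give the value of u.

Differentiating, f'(u) = -u^2 - (8/3)u - 4/3; which vanishes at u = -2 and u = -2/3.
Compare values at every candidate in [-4, 1]: f(-4) = 25/3; f(-2) = 3; f(-2/3) = 275/81; f(1) = 0.
The maximum over the interval is 25/3, attained at u = -4.

-4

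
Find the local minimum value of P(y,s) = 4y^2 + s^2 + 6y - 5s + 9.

1/2

∂P/∂y = 8y + 6 = 0 and ∂P/∂s = 2s - 5 = 0, so (y, s) = (-3/4, 5/2).
The Hessian has P_{yy} = 8, P_{ss} = 2, P_{ys} = 0, giving D = 16 > 0 with P_{yy} > 0, so the point is a local minimum.
P(-3/4, 5/2) = 1/2.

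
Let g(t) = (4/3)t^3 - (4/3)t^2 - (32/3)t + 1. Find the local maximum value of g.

785/81

g'(t) = 4t^2 - (8/3)t - 32/3. Setting g'(t) = 0 gives t ∈ {-4/3, 2}.
g''(t) = 8t - 8/3. g''(-4/3) = -40/3 < 0 ⇒ local maximum; g''(2) = 40/3 > 0 ⇒ local minimum.
The local maximum is g(-4/3) = 785/81.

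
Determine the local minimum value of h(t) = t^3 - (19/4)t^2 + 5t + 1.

-9/16

h'(t) = 3t^2 - (19/2)t + 5. Setting h'(t) = 0 gives t ∈ {2/3, 5/2}.
Second-derivative test with h''(t) = 6t - 19/2: h''(2/3) = -11/2 < 0 ⇒ local maximum; h''(5/2) = 11/2 > 0 ⇒ local minimum.
The local minimum is h(5/2) = -9/16.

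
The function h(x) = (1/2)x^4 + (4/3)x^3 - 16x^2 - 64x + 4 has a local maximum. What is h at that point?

196/3

Critical points: h'(x) = 2x^3 + 4x^2 - 32x - 64 vanishes at x = -4, -2, 4.
h''(x) = 6x^2 + 8x - 32. h''(-4) = 32 > 0 ⇒ local minimum; h''(-2) = -24 < 0 ⇒ local maximum; h''(4) = 96 > 0 ⇒ local minimum.
So the local maximum value is h(-2) = 196/3.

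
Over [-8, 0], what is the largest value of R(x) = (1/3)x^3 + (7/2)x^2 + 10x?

0

R'(x) = x^2 + 7x + 10, which vanishes at x = -5 and x = -2.
Compare values at every candidate in [-8, 0]: R(-8) = -80/3; R(-5) = -25/6; R(-2) = -26/3; R(0) = 0.
So the maximum is R(0) = 0.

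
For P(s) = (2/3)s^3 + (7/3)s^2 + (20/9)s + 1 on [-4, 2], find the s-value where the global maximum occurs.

The derivative is 2s^2 + (14/3)s + 20/9, which vanishes at s = -5/3 and s = -2/3.
Evaluating at the critical points and endpoints: P(-4) = -119/9, P(-5/3) = 56/81, P(-2/3) = 29/81, P(2) = 181/9.
So the maximum is P(2) = 181/9.

2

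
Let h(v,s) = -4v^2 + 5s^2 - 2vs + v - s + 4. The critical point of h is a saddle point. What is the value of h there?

∂h/∂v = -8v - 2s + 1 = 0 and ∂h/∂s = -2v + 10s - 1 = 0, so (v, s) = (2/21, 5/42).
The Hessian has h_{vv} = -8, h_{ss} = 10, h_{vs} = -2, giving D = -84 < 0, so the point is a saddle point.
h(2/21, 5/42) = 335/84.

335/84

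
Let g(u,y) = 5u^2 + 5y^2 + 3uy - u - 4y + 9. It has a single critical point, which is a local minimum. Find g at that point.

∂g/∂u = 10u + 3y - 1 = 0 and ∂g/∂y = 3u + 10y - 4 = 0, so (u, y) = (-2/91, 37/91).
The Hessian has g_{uu} = 10, g_{yy} = 10, g_{uy} = 3, giving D = 91 > 0 with g_{uu} > 0, so the point is a local minimum.
g(-2/91, 37/91) = 746/91.

746/91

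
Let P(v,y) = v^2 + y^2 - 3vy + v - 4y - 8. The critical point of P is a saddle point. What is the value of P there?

-7

∂P/∂v = 2v - 3y + 1 = 0 and ∂P/∂y = -3v + 2y - 4 = 0, so (v, y) = (-2, -1).
The Hessian has P_{vv} = 2, P_{yy} = 2, P_{vy} = -3, giving D = -5 < 0, so the point is a saddle point.
P(-2, -1) = -7.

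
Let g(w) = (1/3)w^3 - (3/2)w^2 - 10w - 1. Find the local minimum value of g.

-281/6

g'(w) = w^2 - 3w - 10. Setting g'(w) = 0 gives w ∈ {-2, 5}.
g''(w) = 2w - 3. g''(-2) = -7 < 0 ⇒ local maximum; g''(5) = 7 > 0 ⇒ local minimum.
So the local minimum value is g(5) = -281/6.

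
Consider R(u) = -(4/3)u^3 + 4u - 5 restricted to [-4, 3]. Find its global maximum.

193/3

The derivative is -4u^2 + 4, which vanishes at u = -1 and u = 1.
Evaluating at the critical points and endpoints: R(-4) = 193/3, R(-1) = -23/3, R(1) = -7/3, R(3) = -29.
The maximum over the interval is 193/3, attained at u = -4.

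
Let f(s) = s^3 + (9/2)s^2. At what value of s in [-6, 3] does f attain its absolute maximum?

f'(s) = 3s^2 + 9s, which vanishes at s = -3 and s = 0.
Compare values at every candidate in [-6, 3]: f(-6) = -54, f(-3) = 27/2, f(0) = 0, f(3) = 135/2.
Hence the absolute maximum is 135/2 at s = 3.

3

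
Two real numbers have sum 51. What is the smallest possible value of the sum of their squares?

With a + b = 51, a^2 + b^2 = a^2 + (51 − a)^2.
The derivative 2a − 2(51 − a) = 4a − 102 vanishes at a = 51/2; second derivative 4 > 0, a minimum.
The minimum is 2·(51/2)^2 = 2601/2.

2601/2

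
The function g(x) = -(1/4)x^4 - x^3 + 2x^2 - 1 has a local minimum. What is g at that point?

Critical points: g'(x) = -x^3 - 3x^2 + 4x vanishes at x = -4, 0, 1.
Since g''(x) = -3x^2 - 6x + 4, we get g''(-4) = -20 < 0 ⇒ local maximum; g''(0) = 4 > 0 ⇒ local minimum; g''(1) = -5 < 0 ⇒ local maximum.
So the local minimum value is g(0) = -1.

-1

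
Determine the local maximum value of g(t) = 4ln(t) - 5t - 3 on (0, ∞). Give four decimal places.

g'(t) = 4/t − 5 = 0 gives t = 4/5.
g''(t) = -4/t², which is negative for t > 0, so this is a local maximum.
g(4/5) = 4·ln(4/5) - 4 - 3 ≈ -7.8926.

-7.8926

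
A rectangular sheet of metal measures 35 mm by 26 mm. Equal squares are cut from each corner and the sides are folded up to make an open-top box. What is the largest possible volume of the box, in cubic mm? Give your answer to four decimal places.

With cut size x, the volume is V(x) = x(35 − 2x)(26 − 2x) for 0 < x < 13.
V'(x) = 12x^2 − 244x + 910. Setting V'(x) = 0 gives x ≈ 4.9200 (the root in (0, 13)).
V''(x) = 24x − 244 is negative there, so this is the maximum; V ≈ 2000.4012.

2000.4012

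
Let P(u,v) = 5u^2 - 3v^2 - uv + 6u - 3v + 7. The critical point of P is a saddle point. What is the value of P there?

346/61

∂P/∂u = 10u - v + 6 = 0 and ∂P/∂v = -u - 6v - 3 = 0, so (u, v) = (-39/61, -24/61).
The Hessian has P_{uu} = 10, P_{vv} = -6, P_{uv} = -1, giving D = -61 < 0, so the point is a saddle point.
P(-39/61, -24/61) = 346/61.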